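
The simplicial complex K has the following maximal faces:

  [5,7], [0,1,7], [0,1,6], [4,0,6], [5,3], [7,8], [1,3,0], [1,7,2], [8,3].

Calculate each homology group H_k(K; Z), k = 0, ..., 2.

H_0 = Z,  H_1 = Z^2,  H_2 = 0.

K has 9 vertices, 15 edges, 5 triangles.
rank ∂_0 = 0, rank ∂_1 = 8 ⇒ b_0 = 9 − 0 − 8 = 1; all invariant factors of ∂_1 are 1 so no torsion. So H_0 = Z.
rank ∂_1 = 8, rank ∂_2 = 5 ⇒ b_1 = 15 − 8 − 5 = 2; all invariant factors of ∂_2 are 1 so no torsion. So H_1 = Z^2.
rank ∂_2 = 5, rank ∂_3 = 0 ⇒ b_2 = 5 − 5 − 0 = 0. So H_2 = 0.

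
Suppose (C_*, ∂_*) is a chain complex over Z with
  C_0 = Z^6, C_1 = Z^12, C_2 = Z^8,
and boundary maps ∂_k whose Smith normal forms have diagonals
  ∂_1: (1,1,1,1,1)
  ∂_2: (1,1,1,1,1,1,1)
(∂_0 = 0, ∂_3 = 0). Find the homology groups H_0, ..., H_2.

H_0 ≅ Z,  H_1 = 0,  H_2 ≅ Z.

H_0: b_0 = 6 − 0 − 5 = 1; torsion from ∂_1 factors > 1: none. So H_0 ≅ Z.
H_1: b_1 = 12 − 5 − 7 = 0; torsion from ∂_2 factors > 1: none. So H_1 ≅ 0.
H_2: b_2 = 8 − 7 − 0 = 1; torsion from ∂_3 factors > 1: none. So H_2 ≅ Z.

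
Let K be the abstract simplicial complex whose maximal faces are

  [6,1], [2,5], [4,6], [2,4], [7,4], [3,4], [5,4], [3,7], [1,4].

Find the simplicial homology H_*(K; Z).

Order the vertices as 1 < 2 < 3 < 4 < 5 < 6 < 7. Listing each simplex with vertices in this order, K has dimension 1 with simplices:

  0-simplices (7): [1], [2], [3], [4], [5], [6], [7]
  1-simplices (9): [1,4], [1,6], [2,4], [2,5], [3,4], [3,7], [4,5], [4,6], [4,7]

so the chain groups are C_0 ≅ Z^7, C_1 ≅ Z^9.

∂_1: C_1 → C_0 is given by ∂[p,q] = [q] − [p].
The resulting 7×9 matrix has rank 6, and its Smith normal form has invariant factors (1,1,1,1,1,1).

From H_k ≅ ker(∂_k) / im(∂_{k+1}) we obtain:

  H_0: rank C_0 − rank ∂_1 = 7 − 6 = 1, and the invariant factors of ∂_1 are all 1, so H_0 ≅ Z.
  H_1: rank ker ∂_1 − rank ∂_2 = (9 − 6) − 0 = 3, and there is no ∂_2, so H_1 ≅ Z^3.

As a check, the Euler characteristic is 7 − 9 = -2, which agrees with 1 − 3 = -2.

H_0 = Z,  H_1 = Z^3.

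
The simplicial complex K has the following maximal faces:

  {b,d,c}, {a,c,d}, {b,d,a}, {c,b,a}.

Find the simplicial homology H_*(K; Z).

Order the vertices as a < b < c < d. Listing each simplex with vertices in this order, K has dimension 2 with simplices:

  0-simplices (4): a, b, c, d
  1-simplices (6): ab, ac, ad, bc, bd, cd
  2-simplices (4): abc, abd, acd, bcd

giving chain groups C_0 ≅ Z^4, C_1 ≅ Z^6, C_2 ≅ Z^4.

The boundary map ∂_1: C_1 → C_0 maps an edge to its endpoints' difference, ∂[p,q] = q − p.
The 4×6 boundary matrix has rank 3 and Smith normal form diag(1,1,1).

∂_2: C_2 → C_1 maps a triangle to the signed sum of its edges. For instance
  ∂bcd = cd − bd + bc,
  ∂abc = bc − ac + ab.
This gives a 6×4 integer matrix of rank 3; reducing to Smith normal form yields diagonal entries (1,1,1).

Now H_k = ker ∂_k / im ∂_{k+1}, so:

  H_0: rank C_0 − rank ∂_1 = 4 − 3 = 1, and the invariant factors of ∂_1 are all 1, so H_0 ≅ Z.
  H_1: rank ker ∂_1 − rank ∂_2 = (6 − 3) − 3 = 0, and the invariant factors of ∂_2 are all 1, so H_1 ≅ 0.
  H_2: rank ker ∂_2 − rank ∂_3 = (4 − 3) − 0 = 1, and there is no ∂_3, so H_2 ≅ Z.

H_0 ≅ Z,  H_1 = 0,  H_2 ≅ Z.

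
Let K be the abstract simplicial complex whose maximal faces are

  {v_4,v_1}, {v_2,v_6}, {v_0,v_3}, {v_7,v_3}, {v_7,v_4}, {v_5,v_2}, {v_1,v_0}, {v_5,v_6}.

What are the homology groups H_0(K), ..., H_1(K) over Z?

Fix the vertex order v_0 < v_1 < v_2 < v_3 < v_4 < v_5 < v_6 < v_7 and write every simplex with vertices in increasing order. Then dim K = 1 and the simplices of K are:

  0-simplices (8): [v_0], [v_1], [v_2], [v_3], [v_4], [v_5], [v_6], [v_7]
  1-simplices (8): [v_0,v_1], [v_0,v_3], [v_1,v_4], [v_2,v_5], [v_2,v_6], [v_3,v_7], [v_4,v_7], [v_5,v_6]

so the chain groups are C_0 ≅ Z^8, C_1 ≅ Z^8.

∂_1: C_1 → C_0 maps an edge to its endpoints' difference, ∂[p,q] = q − p.
The resulting 8×8 matrix has rank 6, and its Smith normal form has invariant factors (1,1,1,1,1,1).

Computing H_k = (kernel of ∂_k) / (image of ∂_{k+1}):

  H_0: rank C_0 − rank ∂_1 = 8 − 6 = 2, and the invariant factors of ∂_1 are all 1, so H_0 = Z^2.
  H_1: rank ker ∂_1 − rank ∂_2 = (8 − 6) − 0 = 2, and there is no ∂_2, so H_1 = Z^2.

As a check, the Euler characteristic is 8 − 8 = 0, which agrees with 2 − 2 = 0.

H_0 = Z^2,  H_1 = Z^2.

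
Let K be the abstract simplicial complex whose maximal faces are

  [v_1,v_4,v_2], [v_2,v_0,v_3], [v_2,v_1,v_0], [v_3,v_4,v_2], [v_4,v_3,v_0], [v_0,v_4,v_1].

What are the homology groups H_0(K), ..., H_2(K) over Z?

K has 5 vertices, 9 edges, 6 triangles.
rank ∂_0 = 0, rank ∂_1 = 4 ⇒ b_0 = 5 − 0 − 4 = 1; all invariant factors of ∂_1 are 1 so no torsion. So H_0 = Z.
rank ∂_1 = 4, rank ∂_2 = 5 ⇒ b_1 = 9 − 4 − 5 = 0; all invariant factors of ∂_2 are 1 so no torsion. So H_1 = 0.
rank ∂_2 = 5, rank ∂_3 = 0 ⇒ b_2 = 6 − 5 − 0 = 1. So H_2 = Z.

H_0 ≅ Z,  H_1 = 0,  H_2 ≅ Z.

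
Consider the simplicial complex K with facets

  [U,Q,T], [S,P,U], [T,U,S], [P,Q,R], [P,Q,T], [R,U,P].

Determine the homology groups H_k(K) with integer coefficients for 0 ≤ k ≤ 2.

Take the total order P < Q < R < S < T < U on the vertex set. Then K (dimension 2) consists of the simplices:

  0-simplices (6): P, Q, R, S, T, U
  1-simplices (12): PQ, PR, PS, PT, PU, QR, QT, QU, RU, ST, SU, TU
  2-simplices (6): PQR, PQT, PRU, PSU, QTU, STU

Hence C_0 ≅ Z^6, C_1 ≅ Z^12, C_2 ≅ Z^6.

The boundary map ∂_1: C_1 → C_0 maps an edge to its endpoints' difference, ∂[p,q] = q − p. For instance
  ∂QU = U − Q.
This gives a 6×12 integer matrix of rank 5; reducing to Smith normal form yields diagonal entries (1,1,1,1,1).

The boundary map ∂_2: C_2 → C_1 acts by ∂[p,q,r] = [q,r] − [p,r] + [p,q]. For instance
  ∂PSU = SU − PU + PS,
  ∂PQR = QR − PR + PQ.
The resulting 12×6 matrix has rank 6, and its Smith normal form has invariant factors (1,1,1,1,1,1).

Computing H_k = (kernel of ∂_k) / (image of ∂_{k+1}):

  H_0: rank C_0 − rank ∂_1 = 6 − 5 = 1, and the invariant factors of ∂_1 are all 1, so H_0 = Z.
  H_1: rank ker ∂_1 − rank ∂_2 = (12 − 5) − 6 = 1, and the invariant factors of ∂_2 are all 1, so H_1 = Z.
  H_2: rank ker ∂_2 − rank ∂_3 = (6 − 6) − 0 = 0, and there is no ∂_3, so H_2 = 0.

As a check, the Euler characteristic is 6 − 12 + 6 = 0, which agrees with 1 − 1 + 0 = 0.

H_0 ≅ Z,  H_1 ≅ Z,  H_2 = 0.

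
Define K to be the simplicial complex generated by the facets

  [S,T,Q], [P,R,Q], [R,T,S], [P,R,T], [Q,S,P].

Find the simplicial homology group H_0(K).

Take the total order P < Q < R < S < T on the vertex set. Then K (dimension 2) consists of the simplices:

  0-simplices (5): P, Q, R, S, T
  1-simplices (10): PQ, PR, PS, PT, QR, QS, QT, RS, RT, ST
  2-simplices (5): PQR, PQS, PRT, QST, RST

so the chain groups are C_0 ≅ Z^5, C_1 ≅ Z^10, C_2 ≅ Z^5.

∂_1: C_1 → C_0 is given by ∂[p,q] = [q] − [p]. For instance
  ∂RS = S − R.
The resulting 5×10 matrix has rank 4, and its Smith normal form has invariant factors (1,1,1,1).

Boundary ∂_2: C_2 → C_1 acts by ∂[p,q,r] = [q,r] − [p,r] + [p,q]. For instance
  ∂PQR = QR − PR + PQ,
  ∂RST = ST − RT + RS.
The resulting 10×5 matrix has rank 5, and its Smith normal form has invariant factors (1,1,1,1,1).

Reading off H_k = ker ∂_k / im ∂_{k+1}:

  H_0: rank C_0 − rank ∂_1 = 5 − 4 = 1, and the invariant factors of ∂_1 are all 1, so H_0 ≅ Z.

(K is a triangulation of the Möbius band.)

H_0 = Z.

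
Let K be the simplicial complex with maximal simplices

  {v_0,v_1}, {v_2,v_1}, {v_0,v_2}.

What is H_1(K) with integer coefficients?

Fix the vertex order v_0 < v_1 < v_2 and write every simplex with vertices in increasing order. Then dim K = 1 and the simplices of K are:

  0-simplices (3): [v_0], [v_1], [v_2]
  1-simplices (3): [v_0,v_1], [v_0,v_2], [v_1,v_2]

Hence C_0 ≅ Z^3, C_1 ≅ Z^3.

The boundary map ∂_1: C_1 → C_0 maps an edge to its endpoints' difference, ∂[p,q] = q − p. For instance
  ∂[v_1,v_2] = [v_2] − [v_1].
This gives a 3×3 integer matrix of rank 2; reducing to Smith normal form yields diagonal entries (1,1).

From H_k ≅ ker(∂_k) / im(∂_{k+1}) we obtain:

  H_1: rank ker ∂_1 − rank ∂_2 = (3 − 2) − 0 = 1, and there is no ∂_2, so H_1 = Z.

(K is a triangulation of the circle S^1.)

H_1 ≅ Z.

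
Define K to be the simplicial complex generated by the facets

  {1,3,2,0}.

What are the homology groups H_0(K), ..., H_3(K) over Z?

H_0 ≅ Z,  H_1 = 0,  H_2 = 0,  H_3 = 0.

We work with the vertex ordering 0 < 1 < 2 < 3. The simplices of K, each written with vertices in increasing order, are:

  0-simplices (4): [0], [1], [2], [3]
  1-simplices (6): [0,1], [0,2], [0,3], [1,2], [1,3], [2,3]
  2-simplices (4): [0,1,2], [0,1,3], [0,2,3], [1,2,3]
  3-simplices (1): [0,1,2,3]

giving chain groups C_0 ≅ Z^4, C_1 ≅ Z^6, C_2 ≅ Z^4, C_3 ≅ Z^1.

Boundary ∂_1: C_1 → C_0 sends each edge [p,q] (with p < q) to q − p.
The resulting 4×6 matrix has rank 3, and its Smith normal form has invariant factors (1,1,1).

The boundary map ∂_2: C_2 → C_1 acts by ∂[p,q,r] = [q,r] − [p,r] + [p,q]. For instance
  ∂[1,2,3] = [2,3] − [1,3] + [1,2],
  ∂[0,2,3] = [2,3] − [0,3] + [0,2].
The 6×4 boundary matrix has rank 3 and Smith normal form diag(1,1,1).

The boundary map ∂_3: C_3 → C_2 sends each 3-simplex σ to the alternating sum Σ_i (−1)^i (σ with its i-th vertex removed). For instance
  ∂[0,1,2,3] = [1,2,3] − [0,2,3] + [0,1,3] − [0,1,2].
As a 4×1 matrix over Z this has rank 1, with invariant factors (1).

Now H_k = ker ∂_k / im ∂_{k+1}, so:

  H_0: rank C_0 − rank ∂_1 = 4 − 3 = 1, and the invariant factors of ∂_1 are all 1, so H_0 = Z.
  H_1: rank ker ∂_1 − rank ∂_2 = (6 − 3) − 3 = 0, and the invariant factors of ∂_2 are all 1, so H_1 = 0.
  H_2: rank ker ∂_2 − rank ∂_3 = (4 − 3) − 1 = 0, and the invariant factors of ∂_3 are all 1, so H_2 = 0.
  H_3: rank ker ∂_3 − rank ∂_4 = (1 − 1) − 0 = 0, and there is no ∂_4, so H_3 = 0.

As a check, the Euler characteristic is 4 − 6 + 4 − 1 = 1, which agrees with 1 − 0 + 0 − 0 = 1.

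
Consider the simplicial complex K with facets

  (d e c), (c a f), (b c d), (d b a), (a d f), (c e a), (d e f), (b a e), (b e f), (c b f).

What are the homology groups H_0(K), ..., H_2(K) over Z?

We work with the vertex ordering a < b < c < d < e < f. The simplices of K, each written with vertices in increasing order, are:

  0-simplices (6): a, b, c, d, e, f
  1-simplices (15): ab, ac, ad, ae, af, bc, bd, be, bf, cd, ce, cf, de, df, ef
  2-simplices (10): abd, abe, ace, acf, adf, bcd, bcf, bef, cde, def

Hence C_0 ≅ Z^6, C_1 ≅ Z^15, C_2 ≅ Z^10.

Boundary ∂_1: C_1 → C_0 is given by ∂[p,q] = [q] − [p].
This gives a 6×15 integer matrix of rank 5; reducing to Smith normal form yields diagonal entries (1,1,1,1,1).

The boundary map ∂_2: C_2 → C_1 sends each 2-simplex [p,q,r] to [q,r] − [p,r] + [p,q]. For instance
  ∂cde = de − ce + cd,
  ∂adf = df − af + ad.
As a 15×10 matrix over Z this has rank 10, with invariant factors (1,1,1,1,1,1,1,1,1,2).

Now H_k = ker ∂_k / im ∂_{k+1}, so:

  H_0: rank C_0 − rank ∂_1 = 6 − 5 = 1, and the invariant factors of ∂_1 are all 1, so H_0 = Z.
  H_1: rank ker ∂_1 − rank ∂_2 = (15 − 5) − 10 = 0, and ∂_2 has invariant factor 2 > 1, so H_1 = Z/2.
  H_2: rank ker ∂_2 − rank ∂_3 = (10 − 10) − 0 = 0, and there is no ∂_3, so H_2 = 0.

(K is a triangulation of the real projective plane RP^2.)

H_0 = Z,  H_1 = Z/2,  H_2 = 0.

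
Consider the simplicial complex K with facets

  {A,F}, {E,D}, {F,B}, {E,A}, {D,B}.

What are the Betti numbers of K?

Order the vertices as A < B < D < E < F. Listing each simplex with vertices in this order, K has dimension 1 with simplices:

  0-simplices (5): A, B, D, E, F
  1-simplices (5): AE, AF, BD, BF, DE

Hence C_0 ≅ Z^5, C_1 ≅ Z^5.

∂_1: C_1 → C_0 sends each edge [p,q] (with p < q) to q − p. For instance
  ∂BD = D − B.
The resulting 5×5 matrix has rank 4, and its Smith normal form has invariant factors (1,1,1,1).

Computing H_k = (kernel of ∂_k) / (image of ∂_{k+1}):

  H_0: rank C_0 − rank ∂_1 = 5 − 4 = 1, and the invariant factors of ∂_1 are all 1, so H_0 = Z.
  H_1: rank ker ∂_1 − rank ∂_2 = (5 − 4) − 0 = 1, and there is no ∂_2, so H_1 = Z.

As a check, the Euler characteristic is 5 − 5 = 0, which agrees with 1 − 1 = 0.

Hence the Betti numbers are b_0 = 1, b_1 = 1.

b_0 = 1, b_1 = 1.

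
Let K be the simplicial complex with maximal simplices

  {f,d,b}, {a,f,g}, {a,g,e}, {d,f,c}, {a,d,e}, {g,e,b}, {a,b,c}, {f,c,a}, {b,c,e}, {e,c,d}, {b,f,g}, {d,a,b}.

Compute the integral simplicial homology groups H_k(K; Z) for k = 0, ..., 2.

Order the vertices as a < b < c < d < e < f < g. Listing each simplex with vertices in this order, K has dimension 2 with simplices:

  0-simplices (7): a, b, c, d, e, f, g
  1-simplices (18): ab, ac, ad, ae, af, ag, bc, bd, be, bf, bg, cd, ce, cf, de, df, eg, fg
  2-simplices (12): abc, abd, acf, ade, aeg, afg, bce, bdf, beg, bfg, cde, cdf

so the chain groups are C_0 ≅ Z^7, C_1 ≅ Z^18, C_2 ≅ Z^12.

The boundary map ∂_1: C_1 → C_0 is given by ∂[p,q] = [q] − [p]. For instance
  ∂cd = d − c.
As a 7×18 matrix over Z this has rank 6, with invariant factors (1,1,1,1,1,1).

∂_2: C_2 → C_1 acts by ∂[p,q,r] = [q,r] − [p,r] + [p,q]. For instance
  ∂abc = bc − ac + ab,
  ∂aeg = eg − ag + ae.
As a 18×12 matrix over Z this has rank 12, with invariant factors (1,1,1,1,1,1,1,1,1,1,1,2).

Computing H_k = (kernel of ∂_k) / (image of ∂_{k+1}):

  H_0: rank C_0 − rank ∂_1 = 7 − 6 = 1, and the invariant factors of ∂_1 are all 1, so H_0 ≅ Z.
  H_1: rank ker ∂_1 − rank ∂_2 = (18 − 6) − 12 = 0, and ∂_2 has invariant factor 2 > 1, so H_1 ≅ Z/2Z.
  H_2: rank ker ∂_2 − rank ∂_3 = (12 − 12) − 0 = 0, and there is no ∂_3, so H_2 ≅ 0.

(K is a triangulation of the real projective plane RP^2.)

H_0 = Z,  H_1 = Z/2Z,  H_2 = 0.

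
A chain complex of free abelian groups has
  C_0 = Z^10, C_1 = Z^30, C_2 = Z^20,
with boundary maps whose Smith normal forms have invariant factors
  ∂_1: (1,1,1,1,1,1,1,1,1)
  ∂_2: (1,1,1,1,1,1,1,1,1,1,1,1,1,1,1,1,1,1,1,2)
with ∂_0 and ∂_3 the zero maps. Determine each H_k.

H_0: b_0 = 10 − 0 − 9 = 1; torsion from ∂_1 factors > 1: none. So H_0 = Z.
H_1: b_1 = 30 − 9 − 20 = 1; torsion from ∂_2 factors > 1: [2]. So H_1 = Z ⊕ Z/2.
H_2: b_2 = 20 − 20 − 0 = 0; torsion from ∂_3 factors > 1: none. So H_2 = 0.

H_0 = Z,  H_1 = Z ⊕ Z/2,  H_2 = 0.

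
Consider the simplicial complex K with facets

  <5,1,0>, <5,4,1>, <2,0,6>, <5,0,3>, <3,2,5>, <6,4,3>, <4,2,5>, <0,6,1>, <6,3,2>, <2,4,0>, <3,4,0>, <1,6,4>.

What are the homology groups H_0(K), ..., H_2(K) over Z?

Order the vertices as 0 < 1 < 2 < 3 < 4 < 5 < 6. Listing each simplex with vertices in this order, K has dimension 2 with simplices:

  0-simplices (7): [0], [1], [2], [3], [4], [5], [6]
  1-simplices (18): [0,1], [0,2], [0,3], [0,4], [0,5], [0,6], [1,4], [1,5], [1,6], [2,3], [2,4], [2,5], [2,6], [3,4], [3,5], [3,6], [4,5], [4,6]
  2-simplices (12): [0,1,5], [0,1,6], [0,2,4], [0,2,6], [0,3,4], [0,3,5], [1,4,5], [1,4,6], [2,3,5], [2,3,6], [2,4,5], [3,4,6]

Hence C_0 ≅ Z^7, C_1 ≅ Z^18, C_2 ≅ Z^12.

∂_1: C_1 → C_0 is given by ∂[p,q] = [q] − [p]. For instance
  ∂[1,4] = [4] − [1].
The 7×18 boundary matrix has rank 6 and Smith normal form diag(1,1,1,1,1,1).

Boundary ∂_2: C_2 → C_1 acts by ∂[p,q,r] = [q,r] − [p,r] + [p,q]. For instance
  ∂[1,4,5] = [4,5] − [1,5] + [1,4],
  ∂[0,3,5] = [3,5] − [0,5] + [0,3].
As a 18×12 matrix over Z this has rank 12, with invariant factors (1,1,1,1,1,1,1,1,1,1,1,2).

Computing H_k = (kernel of ∂_k) / (image of ∂_{k+1}):

  H_0: rank C_0 − rank ∂_1 = 7 − 6 = 1, and the invariant factors of ∂_1 are all 1, so H_0 ≅ Z.
  H_1: rank ker ∂_1 − rank ∂_2 = (18 − 6) − 12 = 0, and ∂_2 has invariant factor 2 > 1, so H_1 ≅ Z/2.
  H_2: rank ker ∂_2 − rank ∂_3 = (12 − 12) − 0 = 0, and there is no ∂_3, so H_2 ≅ 0.

(K is a triangulation of the real projective plane RP^2.)

H_0 ≅ Z,  H_1 ≅ Z/2,  H_2 = 0.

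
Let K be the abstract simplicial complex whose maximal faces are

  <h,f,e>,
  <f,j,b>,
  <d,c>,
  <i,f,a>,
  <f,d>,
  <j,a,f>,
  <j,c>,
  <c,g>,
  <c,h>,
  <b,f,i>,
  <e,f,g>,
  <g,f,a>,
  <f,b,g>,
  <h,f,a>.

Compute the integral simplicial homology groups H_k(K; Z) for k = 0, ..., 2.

H_0 ≅ Z,  H_1 ≅ Z^3,  H_2 = 0.

We work with the vertex ordering a < b < c < d < e < f < g < h < i < j. The simplices of K, each written with vertices in increasing order, are:

  0-simplices (10): a, b, c, d, e, f, g, h, i, j
  1-simplices (21): af, ag, ah, ai, aj, bf, bg, bi, bj, cd, cg, ch, cj, df, ef, eg, eh, fg, fh, fi, fj
  2-simplices (9): afg, afh, afi, afj, bfg, bfi, bfj, efg, efh

so the chain groups are C_0 ≅ Z^10, C_1 ≅ Z^21, C_2 ≅ Z^9.

Boundary ∂_1: C_1 → C_0 sends each edge [p,q] (with p < q) to q − p. For instance
  ∂cg = g − c.
The resulting 10×21 matrix has rank 9, and its Smith normal form has invariant factors (1,1,1,1,1,1,1,1,1).

The boundary map ∂_2: C_2 → C_1 sends each 2-simplex [p,q,r] to [q,r] − [p,r] + [p,q]. For instance
  ∂bfg = fg − bg + bf,
  ∂afi = fi − ai + af.
This gives a 21×9 integer matrix of rank 9; reducing to Smith normal form yields diagonal entries (1,1,1,1,1,1,1,1,1).

From H_k ≅ ker(∂_k) / im(∂_{k+1}) we obtain:

  H_0: rank C_0 − rank ∂_1 = 10 − 9 = 1, and the invariant factors of ∂_1 are all 1, so H_0 = Z.
  H_1: rank ker ∂_1 − rank ∂_2 = (21 − 9) − 9 = 3, and the invariant factors of ∂_2 are all 1, so H_1 = Z^3.
  H_2: rank ker ∂_2 − rank ∂_3 = (9 − 9) − 0 = 0, and there is no ∂_3, so H_2 = 0.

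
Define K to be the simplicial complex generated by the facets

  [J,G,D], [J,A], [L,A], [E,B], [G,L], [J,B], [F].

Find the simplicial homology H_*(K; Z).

H_0 = Z^2,  H_1 = Z,  H_2 = 0.

Take the total order A < B < D < E < F < G < J < L on the vertex set. Then K (dimension 2) consists of the simplices:

  0-simplices (8): A, B, D, E, F, G, J, L
  1-simplices (8): AJ, AL, BE, BJ, DG, DJ, GJ, GL
  2-simplices (1): DGJ

giving chain groups C_0 ≅ Z^8, C_1 ≅ Z^8, C_2 ≅ Z^1.

Boundary ∂_1: C_1 → C_0 sends each edge [p,q] (with p < q) to q − p. For instance
  ∂GL = L − G.
The resulting 8×8 matrix has rank 6, and its Smith normal form has invariant factors (1,1,1,1,1,1).

The boundary map ∂_2: C_2 → C_1 maps a triangle to the signed sum of its edges. For instance
  ∂DGJ = GJ − DJ + DG.
The 8×1 boundary matrix has rank 1 and Smith normal form diag(1).

From H_k ≅ ker(∂_k) / im(∂_{k+1}) we obtain:

  H_0: rank C_0 − rank ∂_1 = 8 − 6 = 2, and the invariant factors of ∂_1 are all 1, so H_0 ≅ Z^2.
  H_1: rank ker ∂_1 − rank ∂_2 = (8 − 6) − 1 = 1, and the invariant factors of ∂_2 are all 1, so H_1 ≅ Z.
  H_2: rank ker ∂_2 − rank ∂_3 = (1 − 1) − 0 = 0, and there is no ∂_3, so H_2 ≅ 0.

As a check, the Euler characteristic is 8 − 8 + 1 = 1, which agrees with 2 − 1 + 0 = 1.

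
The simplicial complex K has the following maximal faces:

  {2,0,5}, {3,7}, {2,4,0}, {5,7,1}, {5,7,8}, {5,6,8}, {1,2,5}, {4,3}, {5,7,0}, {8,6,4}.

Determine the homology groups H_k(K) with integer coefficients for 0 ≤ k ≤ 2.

H_0 = Z,  H_1 = Z^2,  H_2 = 0.

Take the total order 0 < 1 < 2 < 3 < 4 < 5 < 6 < 7 < 8 on the vertex set. Then K (dimension 2) consists of the simplices:

  0-simplices (9): [0], [1], [2], [3], [4], [5], [6], [7], [8]
  1-simplices (18): [0,2], [0,4], [0,5], [0,7], [1,2], [1,5], [1,7], [2,4], [2,5], [3,4], [3,7], [4,6], [4,8], [5,6], [5,7], [5,8], [6,8], [7,8]
  2-simplices (8): [0,2,4], [0,2,5], [0,5,7], [1,2,5], [1,5,7], [4,6,8], [5,6,8], [5,7,8]

Hence C_0 ≅ Z^9, C_1 ≅ Z^18, C_2 ≅ Z^8.

The boundary map ∂_1: C_1 → C_0 maps an edge to its endpoints' difference, ∂[p,q] = q − p. For instance
  ∂[3,7] = [7] − [3].
This gives a 9×18 integer matrix of rank 8; reducing to Smith normal form yields diagonal entries (1,1,1,1,1,1,1,1).

The boundary map ∂_2: C_2 → C_1 acts by ∂[p,q,r] = [q,r] − [p,r] + [p,q]. For instance
  ∂[1,5,7] = [5,7] − [1,7] + [1,5],
  ∂[0,2,5] = [2,5] − [0,5] + [0,2].
As a 18×8 matrix over Z this has rank 8, with invariant factors (1,1,1,1,1,1,1,1).

Computing H_k = (kernel of ∂_k) / (image of ∂_{k+1}):

  H_0: rank C_0 − rank ∂_1 = 9 − 8 = 1, and the invariant factors of ∂_1 are all 1, so H_0 ≅ Z.
  H_1: rank ker ∂_1 − rank ∂_2 = (18 − 8) − 8 = 2, and the invariant factors of ∂_2 are all 1, so H_1 ≅ Z^2.
  H_2: rank ker ∂_2 − rank ∂_3 = (8 − 8) − 0 = 0, and there is no ∂_3, so H_2 ≅ 0.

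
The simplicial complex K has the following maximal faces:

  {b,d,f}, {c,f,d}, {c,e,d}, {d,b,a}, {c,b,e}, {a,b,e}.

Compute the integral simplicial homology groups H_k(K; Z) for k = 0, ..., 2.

H_0 ≅ Z,  H_1 ≅ Z,  H_2 = 0.

Order the vertices as a < b < c < d < e < f. Listing each simplex with vertices in this order, K has dimension 2 with simplices:

  0-simplices (6): a, b, c, d, e, f
  1-simplices (12): ab, ad, ae, bc, bd, be, bf, cd, ce, cf, de, df
  2-simplices (6): abd, abe, bce, bdf, cde, cdf

giving chain groups C_0 ≅ Z^6, C_1 ≅ Z^12, C_2 ≅ Z^6.

∂_1: C_1 → C_0 sends each edge [p,q] (with p < q) to q − p.
As a 6×12 matrix over Z this has rank 5, with invariant factors (1,1,1,1,1).

The boundary map ∂_2: C_2 → C_1 sends each 2-simplex [p,q,r] to [q,r] − [p,r] + [p,q]. For instance
  ∂bce = ce − be + bc,
  ∂bdf = df − bf + bd.
As a 12×6 matrix over Z this has rank 6, with invariant factors (1,1,1,1,1,1).

From H_k ≅ ker(∂_k) / im(∂_{k+1}) we obtain:

  H_0: rank C_0 − rank ∂_1 = 6 − 5 = 1, and the invariant factors of ∂_1 are all 1, so H_0 = Z.
  H_1: rank ker ∂_1 − rank ∂_2 = (12 − 5) − 6 = 1, and the invariant factors of ∂_2 are all 1, so H_1 = Z.
  H_2: rank ker ∂_2 − rank ∂_3 = (6 − 6) − 0 = 0, and there is no ∂_3, so H_2 = 0.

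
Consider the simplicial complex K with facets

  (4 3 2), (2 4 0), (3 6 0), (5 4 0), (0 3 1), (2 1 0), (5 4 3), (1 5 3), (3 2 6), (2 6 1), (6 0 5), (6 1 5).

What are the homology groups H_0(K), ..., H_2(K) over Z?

Fix the vertex order 0 < 1 < 2 < 3 < 4 < 5 < 6 and write every simplex with vertices in increasing order. Then dim K = 2 and the simplices of K are:

  0-simplices (7): [0], [1], [2], [3], [4], [5], [6]
  1-simplices (18): [0,1], [0,2], [0,3], [0,4], [0,5], [0,6], [1,2], [1,3], [1,5], [1,6], [2,3], [2,4], [2,6], [3,4], [3,5], [3,6], [4,5], [5,6]
  2-simplices (12): [0,1,2], [0,1,3], [0,2,4], [0,3,6], [0,4,5], [0,5,6], [1,2,6], [1,3,5], [1,5,6], [2,3,4], [2,3,6], [3,4,5]

Hence C_0 ≅ Z^7, C_1 ≅ Z^18, C_2 ≅ Z^12.

The boundary map ∂_1: C_1 → C_0 is given by ∂[p,q] = [q] − [p]. For instance
  ∂[2,4] = [4] − [2].
The 7×18 boundary matrix has rank 6 and Smith normal form diag(1,1,1,1,1,1).

∂_2: C_2 → C_1 sends each 2-simplex [p,q,r] to [q,r] − [p,r] + [p,q]. For instance
  ∂[1,3,5] = [3,5] − [1,5] + [1,3],
  ∂[2,3,4] = [3,4] − [2,4] + [2,3].
As a 18×12 matrix over Z this has rank 12, with invariant factors (1,1,1,1,1,1,1,1,1,1,1,2).

Computing H_k = (kernel of ∂_k) / (image of ∂_{k+1}):

  H_0: rank C_0 − rank ∂_1 = 7 − 6 = 1, and the invariant factors of ∂_1 are all 1, so H_0 ≅ Z.
  H_1: rank ker ∂_1 − rank ∂_2 = (18 − 6) − 12 = 0, and ∂_2 has invariant factor 2 > 1, so H_1 ≅ Z/2Z.
  H_2: rank ker ∂_2 − rank ∂_3 = (12 − 12) − 0 = 0, and there is no ∂_3, so H_2 ≅ 0.

As a check, the Euler characteristic is 7 − 18 + 12 = 1, which agrees with 1 − 0 + 0 = 1.
(K is a triangulation of the real projective plane RP^2.)

H_0 ≅ Z,  H_1 ≅ Z/2Z,  H_2 = 0.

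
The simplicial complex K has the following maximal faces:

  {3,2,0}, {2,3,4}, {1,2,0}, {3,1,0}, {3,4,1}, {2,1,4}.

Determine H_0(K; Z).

We work with the vertex ordering 0 < 1 < 2 < 3 < 4. The simplices of K, each written with vertices in increasing order, are:

  0-simplices (5): [0], [1], [2], [3], [4]
  1-simplices (9): [0,1], [0,2], [0,3], [1,2], [1,3], [1,4], [2,3], [2,4], [3,4]
  2-simplices (6): [0,1,2], [0,1,3], [0,2,3], [1,2,4], [1,3,4], [2,3,4]

Hence C_0 ≅ Z^5, C_1 ≅ Z^9, C_2 ≅ Z^6.

Boundary ∂_1: C_1 → C_0 is given by ∂[p,q] = [q] − [p]. For instance
  ∂[1,2] = [2] − [1].
This gives a 5×9 integer matrix of rank 4; reducing to Smith normal form yields diagonal entries (1,1,1,1).

Boundary ∂_2: C_2 → C_1 maps a triangle to the signed sum of its edges. For instance
  ∂[0,1,3] = [1,3] − [0,3] + [0,1],
  ∂[0,2,3] = [2,3] − [0,3] + [0,2].
The 9×6 boundary matrix has rank 5 and Smith normal form diag(1,1,1,1,1).

Reading off H_k = ker ∂_k / im ∂_{k+1}:

  H_0: rank C_0 − rank ∂_1 = 5 − 4 = 1, and the invariant factors of ∂_1 are all 1, so H_0 ≅ Z.

H_0 ≅ Z.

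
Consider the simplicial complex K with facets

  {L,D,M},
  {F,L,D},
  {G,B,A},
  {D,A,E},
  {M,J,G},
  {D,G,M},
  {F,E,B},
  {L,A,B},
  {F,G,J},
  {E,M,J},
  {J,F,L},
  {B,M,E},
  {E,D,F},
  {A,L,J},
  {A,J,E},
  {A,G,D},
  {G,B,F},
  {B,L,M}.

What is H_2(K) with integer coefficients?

H_2 ≅ Z.

Fix the vertex order A < B < D < E < F < G < J < L < M and write every simplex with vertices in increasing order. Then dim K = 2 and the simplices of K are:

  0-simplices (9): A, B, D, E, F, G, J, L, M
  1-simplices (27): AB, AD, AE, AG, AJ, AL, BE, BF, BG, BL, BM, DE, DF, DG, DL, DM, EF, EJ, EM, FG, FJ, FL, GJ, GM, JL, JM, LM
  2-simplices (18): ABG, ABL, ADE, ADG, AEJ, AJL, BEF, BEM, BFG, BLM, DEF, DFL, DGM, DLM, EJM, FGJ, FJL, GJM

so the chain groups are C_0 ≅ Z^9, C_1 ≅ Z^27, C_2 ≅ Z^18.

∂_1: C_1 → C_0 is given by ∂[p,q] = [q] − [p].
As a 9×27 matrix over Z this has rank 8, with invariant factors (1,1,1,1,1,1,1,1).

The boundary map ∂_2: C_2 → C_1 sends each 2-simplex [p,q,r] to [q,r] − [p,r] + [p,q]. For instance
  ∂FGJ = GJ − FJ + FG,
  ∂ADE = DE − AE + AD.
This gives a 27×18 integer matrix of rank 17; reducing to Smith normal form yields diagonal entries (1,1,1,1,1,1,1,1,1,1,1,1,1,1,1,1,1).

From H_k ≅ ker(∂_k) / im(∂_{k+1}) we obtain:

  H_2: rank ker ∂_2 − rank ∂_3 = (18 − 17) − 0 = 1, and there is no ∂_3, so H_2 ≅ Z.

(K is a triangulation of the torus T^2.)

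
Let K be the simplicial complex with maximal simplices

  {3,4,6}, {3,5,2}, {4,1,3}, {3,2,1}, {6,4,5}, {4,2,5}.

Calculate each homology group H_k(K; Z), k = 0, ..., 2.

Take the total order 1 < 2 < 3 < 4 < 5 < 6 on the vertex set. Then K (dimension 2) consists of the simplices:

  0-simplices (6): [1], [2], [3], [4], [5], [6]
  1-simplices (12): [1,2], [1,3], [1,4], [2,3], [2,4], [2,5], [3,4], [3,5], [3,6], [4,5], [4,6], [5,6]
  2-simplices (6): [1,2,3], [1,3,4], [2,3,5], [2,4,5], [3,4,6], [4,5,6]

giving chain groups C_0 ≅ Z^6, C_1 ≅ Z^12, C_2 ≅ Z^6.

∂_1: C_1 → C_0 is given by ∂[p,q] = [q] − [p]. For instance
  ∂[1,3] = [3] − [1].
The 6×12 boundary matrix has rank 5 and Smith normal form diag(1,1,1,1,1).

The boundary map ∂_2: C_2 → C_1 maps a triangle to the signed sum of its edges. For instance
  ∂[1,3,4] = [3,4] − [1,4] + [1,3],
  ∂[2,3,5] = [3,5] − [2,5] + [2,3].
As a 12×6 matrix over Z this has rank 6, with invariant factors (1,1,1,1,1,1).

Reading off H_k = ker ∂_k / im ∂_{k+1}:

  H_0: rank C_0 − rank ∂_1 = 6 − 5 = 1, and the invariant factors of ∂_1 are all 1, so H_0 = Z.
  H_1: rank ker ∂_1 − rank ∂_2 = (12 − 5) − 6 = 1, and the invariant factors of ∂_2 are all 1, so H_1 = Z.
  H_2: rank ker ∂_2 − rank ∂_3 = (6 − 6) − 0 = 0, and there is no ∂_3, so H_2 = 0.

As a check, the Euler characteristic is 6 − 12 + 6 = 0, which agrees with 1 − 1 + 0 = 0.

H_0 ≅ Z,  H_1 ≅ Z,  H_2 = 0.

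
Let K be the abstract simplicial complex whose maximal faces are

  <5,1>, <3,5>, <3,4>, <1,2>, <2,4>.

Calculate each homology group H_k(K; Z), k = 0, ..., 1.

Order the vertices as 1 < 2 < 3 < 4 < 5. Listing each simplex with vertices in this order, K has dimension 1 with simplices:

  0-simplices (5): [1], [2], [3], [4], [5]
  1-simplices (5): [1,2], [1,5], [2,4], [3,4], [3,5]

Hence C_0 ≅ Z^5, C_1 ≅ Z^5.

The boundary map ∂_1: C_1 → C_0 sends each edge [p,q] (with p < q) to q − p. For instance
  ∂[3,5] = [5] − [3].
As a 5×5 matrix over Z this has rank 4, with invariant factors (1,1,1,1).

Now H_k = ker ∂_k / im ∂_{k+1}, so:

  H_0: rank C_0 − rank ∂_1 = 5 − 4 = 1, and the invariant factors of ∂_1 are all 1, so H_0 = Z.
  H_1: rank ker ∂_1 − rank ∂_2 = (5 − 4) − 0 = 1, and there is no ∂_2, so H_1 = Z.

(K is a triangulation of the circle S^1.)

H_0 ≅ Z,  H_1 ≅ Z.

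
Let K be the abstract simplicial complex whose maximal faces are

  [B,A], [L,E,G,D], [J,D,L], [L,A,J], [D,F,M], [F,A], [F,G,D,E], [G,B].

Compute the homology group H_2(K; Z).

Order the vertices as A < B < D < E < F < G < J < L < M. Listing each simplex with vertices in this order, K has dimension 3 with simplices:

  0-simplices (9): A, B, D, E, F, G, J, L, M
  1-simplices (18): AB, AF, AJ, AL, BG, DE, DF, DG, DJ, DL, DM, EF, EG, EL, FG, FM, GL, JL
  2-simplices (10): AJL, DEF, DEG, DEL, DFG, DFM, DGL, DJL, EFG, EGL
  3-simplices (2): DEFG, DEGL

Hence C_0 ≅ Z^9, C_1 ≅ Z^18, C_2 ≅ Z^10, C_3 ≅ Z^2.

Boundary ∂_1: C_1 → C_0 maps an edge to its endpoints' difference, ∂[p,q] = q − p.
This gives a 9×18 integer matrix of rank 8; reducing to Smith normal form yields diagonal entries (1,1,1,1,1,1,1,1).

Boundary ∂_2: C_2 → C_1 sends each 2-simplex [p,q,r] to [q,r] − [p,r] + [p,q]. For instance
  ∂DFM = FM − DM + DF,
  ∂EGL = GL − EL + EG.
As a 18×10 matrix over Z this has rank 8, with invariant factors (1,1,1,1,1,1,1,1).

The boundary map ∂_3: C_3 → C_2 sends each 3-simplex σ to the alternating sum Σ_i (−1)^i (σ with its i-th vertex removed). For instance
  ∂DEFG = EFG − DFG + DEG − DEF,
  ∂DEGL = EGL − DGL + DEL − DEG.
The 10×2 boundary matrix has rank 2 and Smith normal form diag(1,1).

Computing H_k = (kernel of ∂_k) / (image of ∂_{k+1}):

  H_2: rank ker ∂_2 − rank ∂_3 = (10 − 8) − 2 = 0, and the invariant factors of ∂_3 are all 1, so H_2 ≅ 0.

H_2 = 0.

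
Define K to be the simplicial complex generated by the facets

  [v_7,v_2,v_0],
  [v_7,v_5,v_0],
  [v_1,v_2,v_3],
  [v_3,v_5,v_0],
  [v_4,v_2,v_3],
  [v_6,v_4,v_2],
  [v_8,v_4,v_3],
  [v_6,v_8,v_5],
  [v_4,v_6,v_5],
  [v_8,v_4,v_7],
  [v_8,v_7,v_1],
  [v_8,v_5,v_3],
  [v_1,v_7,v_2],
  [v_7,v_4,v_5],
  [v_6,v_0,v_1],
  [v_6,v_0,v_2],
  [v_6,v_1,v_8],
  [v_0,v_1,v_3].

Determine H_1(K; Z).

H_1 = Z ⊕ Z/2Z.

Take the total order v_0 < v_1 < v_2 < v_3 < v_4 < v_5 < v_6 < v_7 < v_8 on the vertex set. Then K (dimension 2) consists of the simplices:

  0-simplices (9): [v_0], [v_1], [v_2], [v_3], [v_4], [v_5], [v_6], [v_7], [v_8]
  1-simplices (27): (27 of them)
  2-simplices (18): (18 of them)

so the chain groups are C_0 ≅ Z^9, C_1 ≅ Z^27, C_2 ≅ Z^18.

The boundary map ∂_1: C_1 → C_0 maps an edge to its endpoints' difference, ∂[p,q] = q − p.
The 9×27 boundary matrix has rank 8 and Smith normal form diag(1,1,1,1,1,1,1,1).

∂_2: C_2 → C_1 sends each 2-simplex [p,q,r] to [q,r] − [p,r] + [p,q]. For instance
  ∂[v_1,v_2,v_3] = [v_2,v_3] − [v_1,v_3] + [v_1,v_2],
  ∂[v_1,v_2,v_7] = [v_2,v_7] − [v_1,v_7] + [v_1,v_2].
The 27×18 boundary matrix has rank 18 and Smith normal form diag(1,1,1,1,1,1,1,1,1,1,1,1,1,1,1,1,1,2).

Computing H_k = (kernel of ∂_k) / (image of ∂_{k+1}):

  H_1: rank ker ∂_1 − rank ∂_2 = (27 − 8) − 18 = 1, and ∂_2 has invariant factor 2 > 1, so H_1 = Z ⊕ Z/2Z.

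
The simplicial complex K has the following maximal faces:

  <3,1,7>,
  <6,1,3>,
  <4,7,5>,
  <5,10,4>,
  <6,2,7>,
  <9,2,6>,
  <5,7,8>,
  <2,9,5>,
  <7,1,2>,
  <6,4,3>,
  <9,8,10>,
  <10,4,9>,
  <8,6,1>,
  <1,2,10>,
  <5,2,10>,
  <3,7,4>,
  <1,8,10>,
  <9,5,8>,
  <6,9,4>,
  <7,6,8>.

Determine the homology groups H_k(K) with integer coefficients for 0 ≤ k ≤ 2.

Take the total order 1 < 2 < 3 < 4 < 5 < 6 < 7 < 8 < 9 < 10 on the vertex set. Then K (dimension 2) consists of the simplices:

  0-simplices (10): [1], [2], [3], [4], [5], [6], [7], [8], [9], [10]
  1-simplices (30): (30 of them)
  2-simplices (20): (20 of them)

Hence C_0 ≅ Z^10, C_1 ≅ Z^30, C_2 ≅ Z^20.

The boundary map ∂_1: C_1 → C_0 maps an edge to its endpoints' difference, ∂[p,q] = q − p.
The resulting 10×30 matrix has rank 9, and its Smith normal form has invariant factors (1,1,1,1,1,1,1,1,1).

The boundary map ∂_2: C_2 → C_1 sends each 2-simplex [p,q,r] to [q,r] − [p,r] + [p,q]. For instance
  ∂[1,6,8] = [6,8] − [1,8] + [1,6],
  ∂[4,9,10] = [9,10] − [4,10] + [4,9].
The resulting 30×20 matrix has rank 20, and its Smith normal form has invariant factors (1,1,1,1,1,1,1,1,1,1,1,1,1,1,1,1,1,1,1,2).

Now H_k = ker ∂_k / im ∂_{k+1}, so:

  H_0: rank C_0 − rank ∂_1 = 10 − 9 = 1, and the invariant factors of ∂_1 are all 1, so H_0 = Z.
  H_1: rank ker ∂_1 − rank ∂_2 = (30 − 9) − 20 = 1, and ∂_2 has invariant factor 2 > 1, so H_1 = Z × Z/2.
  H_2: rank ker ∂_2 − rank ∂_3 = (20 − 20) − 0 = 0, and there is no ∂_3, so H_2 = 0.

As a check, the Euler characteristic is 10 − 30 + 20 = 0, which agrees with 1 − 1 + 0 = 0.
(K is a triangulation of the Klein bottle.)

H_0 = Z,  H_1 = Z × Z/2,  H_2 = 0.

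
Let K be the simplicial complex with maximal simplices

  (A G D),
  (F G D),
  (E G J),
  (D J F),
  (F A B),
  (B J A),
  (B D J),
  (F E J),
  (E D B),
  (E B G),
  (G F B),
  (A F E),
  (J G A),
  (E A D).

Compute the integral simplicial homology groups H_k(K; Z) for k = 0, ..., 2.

H_0 ≅ Z,  H_1 ≅ Z^2,  H_2 ≅ Z.

Fix the vertex order A < B < D < E < F < G < J and write every simplex with vertices in increasing order. Then dim K = 2 and the simplices of K are:

  0-simplices (7): A, B, D, E, F, G, J
  1-simplices (21): AB, AD, AE, AF, AG, AJ, BD, BE, BF, BG, BJ, DE, DF, DG, DJ, EF, EG, EJ, FG, FJ, GJ
  2-simplices (14): ABF, ABJ, ADE, ADG, AEF, AGJ, BDE, BDJ, BEG, BFG, DFG, DFJ, EFJ, EGJ

giving chain groups C_0 ≅ Z^7, C_1 ≅ Z^21, C_2 ≅ Z^14.

The boundary map ∂_1: C_1 → C_0 is given by ∂[p,q] = [q] − [p].
This gives a 7×21 integer matrix of rank 6; reducing to Smith normal form yields diagonal entries (1,1,1,1,1,1).

Boundary ∂_2: C_2 → C_1 sends each 2-simplex [p,q,r] to [q,r] − [p,r] + [p,q]. For instance
  ∂EFJ = FJ − EJ + EF,
  ∂BDE = DE − BE + BD.
The resulting 21×14 matrix has rank 13, and its Smith normal form has invariant factors (1,1,1,1,1,1,1,1,1,1,1,1,1).

Reading off H_k = ker ∂_k / im ∂_{k+1}:

  H_0: rank C_0 − rank ∂_1 = 7 − 6 = 1, and the invariant factors of ∂_1 are all 1, so H_0 ≅ Z.
  H_1: rank ker ∂_1 − rank ∂_2 = (21 − 6) − 13 = 2, and the invariant factors of ∂_2 are all 1, so H_1 ≅ Z^2.
  H_2: rank ker ∂_2 − rank ∂_3 = (14 − 13) − 0 = 1, and there is no ∂_3, so H_2 ≅ Z.

As a check, the Euler characteristic is 7 − 21 + 14 = 0, which agrees with 1 − 2 + 1 = 0.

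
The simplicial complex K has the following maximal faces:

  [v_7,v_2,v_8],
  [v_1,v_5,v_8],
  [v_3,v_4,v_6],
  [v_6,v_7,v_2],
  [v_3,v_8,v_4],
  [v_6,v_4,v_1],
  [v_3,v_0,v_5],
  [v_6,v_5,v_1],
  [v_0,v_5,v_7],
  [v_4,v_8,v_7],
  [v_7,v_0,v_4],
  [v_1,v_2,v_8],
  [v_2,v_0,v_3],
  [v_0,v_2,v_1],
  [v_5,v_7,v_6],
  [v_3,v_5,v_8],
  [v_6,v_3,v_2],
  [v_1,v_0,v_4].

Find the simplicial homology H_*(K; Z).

K has 9 vertices, 27 edges, 18 triangles.
rank ∂_0 = 0, rank ∂_1 = 8 ⇒ b_0 = 9 − 0 − 8 = 1; all invariant factors of ∂_1 are 1 so no torsion. So H_0 = Z.
rank ∂_1 = 8, rank ∂_2 = 17 ⇒ b_1 = 27 − 8 − 17 = 2; all invariant factors of ∂_2 are 1 so no torsion. So H_1 = Z^2.
rank ∂_2 = 17, rank ∂_3 = 0 ⇒ b_2 = 18 − 17 − 0 = 1. So H_2 = Z.

H_0 = Z,  H_1 = Z^2,  H_2 = Z.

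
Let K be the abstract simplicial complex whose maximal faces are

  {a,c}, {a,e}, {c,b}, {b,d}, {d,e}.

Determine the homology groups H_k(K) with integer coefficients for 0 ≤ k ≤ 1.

Order the vertices as a < b < c < d < e. Listing each simplex with vertices in this order, K has dimension 1 with simplices:

  0-simplices (5): a, b, c, d, e
  1-simplices (5): ac, ae, bc, bd, de

giving chain groups C_0 ≅ Z^5, C_1 ≅ Z^5.

The boundary map ∂_1: C_1 → C_0 maps an edge to its endpoints' difference, ∂[p,q] = q − p. For instance
  ∂de = e − d.
This gives a 5×5 integer matrix of rank 4; reducing to Smith normal form yields diagonal entries (1,1,1,1).

Reading off H_k = ker ∂_k / im ∂_{k+1}:

  H_0: rank C_0 − rank ∂_1 = 5 − 4 = 1, and the invariant factors of ∂_1 are all 1, so H_0 ≅ Z.
  H_1: rank ker ∂_1 − rank ∂_2 = (5 − 4) − 0 = 1, and there is no ∂_2, so H_1 ≅ Z.

H_0 = Z,  H_1 = Z.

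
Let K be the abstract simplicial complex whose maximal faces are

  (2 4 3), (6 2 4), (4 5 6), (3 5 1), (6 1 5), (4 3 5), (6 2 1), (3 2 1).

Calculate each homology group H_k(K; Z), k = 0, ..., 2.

We work with the vertex ordering 1 < 2 < 3 < 4 < 5 < 6. The simplices of K, each written with vertices in increasing order, are:

  0-simplices (6): [1], [2], [3], [4], [5], [6]
  1-simplices (12): [1,2], [1,3], [1,5], [1,6], [2,3], [2,4], [2,6], [3,4], [3,5], [4,5], [4,6], [5,6]
  2-simplices (8): [1,2,3], [1,2,6], [1,3,5], [1,5,6], [2,3,4], [2,4,6], [3,4,5], [4,5,6]

giving chain groups C_0 ≅ Z^6, C_1 ≅ Z^12, C_2 ≅ Z^8.

Boundary ∂_1: C_1 → C_0 is given by ∂[p,q] = [q] − [p]. For instance
  ∂[4,5] = [5] − [4].
This gives a 6×12 integer matrix of rank 5; reducing to Smith normal form yields diagonal entries (1,1,1,1,1).

Boundary ∂_2: C_2 → C_1 acts by ∂[p,q,r] = [q,r] − [p,r] + [p,q]. For instance
  ∂[1,2,6] = [2,6] − [1,6] + [1,2],
  ∂[2,4,6] = [4,6] − [2,6] + [2,4].
The resulting 12×8 matrix has rank 7, and its Smith normal form has invariant factors (1,1,1,1,1,1,1).

Now H_k = ker ∂_k / im ∂_{k+1}, so:

  H_0: rank C_0 − rank ∂_1 = 6 − 5 = 1, and the invariant factors of ∂_1 are all 1, so H_0 = Z.
  H_1: rank ker ∂_1 − rank ∂_2 = (12 − 5) − 7 = 0, and the invariant factors of ∂_2 are all 1, so H_1 = 0.
  H_2: rank ker ∂_2 − rank ∂_3 = (8 − 7) − 0 = 1, and there is no ∂_3, so H_2 = Z.

(K is a triangulation of the 2-sphere S^2.)

H_0 = Z,  H_1 = 0,  H_2 = Z.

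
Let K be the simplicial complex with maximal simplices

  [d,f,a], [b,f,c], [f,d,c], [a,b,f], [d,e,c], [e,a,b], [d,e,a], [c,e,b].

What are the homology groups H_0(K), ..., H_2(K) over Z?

H_0 = Z,  H_1 = 0,  H_2 = Z.

Fix the vertex order a < b < c < d < e < f and write every simplex with vertices in increasing order. Then dim K = 2 and the simplices of K are:

  0-simplices (6): a, b, c, d, e, f
  1-simplices (12): ab, ad, ae, af, bc, be, bf, cd, ce, cf, de, df
  2-simplices (8): abe, abf, ade, adf, bce, bcf, cde, cdf

giving chain groups C_0 ≅ Z^6, C_1 ≅ Z^12, C_2 ≅ Z^8.

∂_1: C_1 → C_0 sends each edge [p,q] (with p < q) to q − p. For instance
  ∂be = e − b.
As a 6×12 matrix over Z this has rank 5, with invariant factors (1,1,1,1,1).

Boundary ∂_2: C_2 → C_1 maps a triangle to the signed sum of its edges. For instance
  ∂bcf = cf − bf + bc,
  ∂cde = de − ce + cd.
The 12×8 boundary matrix has rank 7 and Smith normal form diag(1,1,1,1,1,1,1).

Computing H_k = (kernel of ∂_k) / (image of ∂_{k+1}):

  H_0: rank C_0 − rank ∂_1 = 6 − 5 = 1, and the invariant factors of ∂_1 are all 1, so H_0 = Z.
  H_1: rank ker ∂_1 − rank ∂_2 = (12 − 5) − 7 = 0, and the invariant factors of ∂_2 are all 1, so H_1 = 0.
  H_2: rank ker ∂_2 − rank ∂_3 = (8 − 7) − 0 = 1, and there is no ∂_3, so H_2 = Z.

As a check, the Euler characteristic is 6 − 12 + 8 = 2, which agrees with 1 − 0 + 1 = 2.
(K is a triangulation of the 2-sphere S^2.)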